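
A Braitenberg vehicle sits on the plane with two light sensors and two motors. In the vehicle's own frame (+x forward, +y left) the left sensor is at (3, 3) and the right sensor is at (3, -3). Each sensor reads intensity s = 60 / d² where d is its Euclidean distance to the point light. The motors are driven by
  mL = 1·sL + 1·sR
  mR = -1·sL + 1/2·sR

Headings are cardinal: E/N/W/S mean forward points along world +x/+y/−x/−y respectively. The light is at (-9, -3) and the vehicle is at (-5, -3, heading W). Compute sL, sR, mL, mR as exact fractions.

6 6 12 -3

left sensor world pos  = (-8, -6); dL² = 10
right sensor world pos = (-8, 0); dR² = 10
sL = 60/10 = 6
sR = 60/10 = 6
mL = 1·sL + 1·sR = 12
mR = -1·sL + 1/2·sR = -3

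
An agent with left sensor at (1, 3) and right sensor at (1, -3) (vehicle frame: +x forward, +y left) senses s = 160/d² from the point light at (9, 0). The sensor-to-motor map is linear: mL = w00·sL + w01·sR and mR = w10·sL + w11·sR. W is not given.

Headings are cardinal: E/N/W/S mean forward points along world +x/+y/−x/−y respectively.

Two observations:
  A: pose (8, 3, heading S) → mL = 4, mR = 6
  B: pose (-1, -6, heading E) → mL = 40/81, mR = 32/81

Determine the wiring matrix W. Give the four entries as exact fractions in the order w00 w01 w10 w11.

0 1/2 1/2 -1/2

obs A: pose=(8,3,S) → sL=20, sR=8, mL=4, mR=6
obs B: pose=(-1,-6,E) → sL=16/9, sR=80/81, mL=40/81, mR=32/81
sensor matrix S = [[20, 8], [16/9, 80/81]]; det S = 448/81
solve [mL_A; mL_B] = S·[w00; w01] and [mR_A; mR_B] = S·[w10; w11]:
  w00 = 0, w01 = 1/2, w10 = 1/2, w11 = -1/2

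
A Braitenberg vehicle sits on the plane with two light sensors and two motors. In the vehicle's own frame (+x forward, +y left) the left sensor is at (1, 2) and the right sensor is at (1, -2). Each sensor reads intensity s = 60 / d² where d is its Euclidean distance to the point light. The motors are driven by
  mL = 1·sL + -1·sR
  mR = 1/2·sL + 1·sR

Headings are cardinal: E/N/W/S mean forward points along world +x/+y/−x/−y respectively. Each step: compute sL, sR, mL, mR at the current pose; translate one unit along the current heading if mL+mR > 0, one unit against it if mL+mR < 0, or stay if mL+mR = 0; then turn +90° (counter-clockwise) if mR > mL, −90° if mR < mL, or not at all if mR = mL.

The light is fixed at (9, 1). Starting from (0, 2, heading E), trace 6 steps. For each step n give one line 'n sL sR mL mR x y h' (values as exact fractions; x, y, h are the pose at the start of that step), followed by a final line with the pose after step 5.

0 60/73 12/13 -96/949 1266/949 0 2 E
1 15/26 3/2 -12/13 93/52 1 2 N
2 20/27 60/97 320/2619 2590/2619 1 3 W
3 6/5 30/61 216/305 333/305 0 3 S
4 60/73 12/13 -96/949 1266/949 0 2 E
5 15/26 3/2 -12/13 93/52 1 2 N
final 1 3 W

n=0: pose=(0,2,E); sL=60/73, sR=12/13; mL=-96/949, mR=1266/949; mL+mR=90/73 → advance +1; mR−mL=1362/949 → turn +1·90°
n=1: pose=(1,2,N); sL=15/26, sR=3/2; mL=-12/13, mR=93/52; mL+mR=45/52 → advance +1; mR−mL=141/52 → turn +1·90°
n=2: pose=(1,3,W); sL=20/27, sR=60/97; mL=320/2619, mR=2590/2619; mL+mR=10/9 → advance +1; mR−mL=2270/2619 → turn +1·90°
n=3: pose=(0,3,S); sL=6/5, sR=30/61; mL=216/305, mR=333/305; mL+mR=9/5 → advance +1; mR−mL=117/305 → turn +1·90°
n=4: pose=(0,2,E); sL=60/73, sR=12/13; mL=-96/949, mR=1266/949; mL+mR=90/73 → advance +1; mR−mL=1362/949 → turn +1·90°
n=5: pose=(1,2,N); sL=15/26, sR=3/2; mL=-12/13, mR=93/52; mL+mR=45/52 → advance +1; mR−mL=141/52 → turn +1·90°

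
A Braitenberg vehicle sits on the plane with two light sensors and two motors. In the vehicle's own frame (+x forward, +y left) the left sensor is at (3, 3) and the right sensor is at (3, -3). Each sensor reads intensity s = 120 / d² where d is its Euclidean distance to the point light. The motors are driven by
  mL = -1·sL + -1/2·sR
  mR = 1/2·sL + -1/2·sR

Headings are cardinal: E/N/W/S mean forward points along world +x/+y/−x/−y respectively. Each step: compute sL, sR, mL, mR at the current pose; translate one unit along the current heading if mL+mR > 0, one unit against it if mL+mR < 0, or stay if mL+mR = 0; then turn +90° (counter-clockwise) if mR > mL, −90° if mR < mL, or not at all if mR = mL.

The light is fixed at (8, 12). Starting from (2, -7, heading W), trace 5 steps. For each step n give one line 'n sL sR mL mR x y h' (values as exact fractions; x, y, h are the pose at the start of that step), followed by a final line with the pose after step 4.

n=0: pose=(2,-7,W); sL=24/113, sR=120/337; mL=-14868/38081, mR=-2736/38081; mL+mR=-17604/38081 → advance -1; mR−mL=36/113 → turn +1·90°
n=1: pose=(3,-7,S); sL=15/61, sR=30/137; mL=-2970/8357, mR=225/16714; mL+mR=-5715/16714 → advance -1; mR−mL=45/122 → turn +1·90°
n=2: pose=(3,-6,E); sL=120/229, sR=24/89; mL=-13428/20381, mR=2592/20381; mL+mR=-10836/20381 → advance -1; mR−mL=180/229 → turn +1·90°
n=3: pose=(2,-6,N); sL=20/51, sR=20/39; mL=-430/663, mR=-40/663; mL+mR=-470/663 → advance -1; mR−mL=10/17 → turn +1·90°
n=4: pose=(2,-7,W); sL=24/113, sR=120/337; mL=-14868/38081, mR=-2736/38081; mL+mR=-17604/38081 → advance -1; mR−mL=36/113 → turn +1·90°

0 24/113 120/337 -14868/38081 -2736/38081 2 -7 W
1 15/61 30/137 -2970/8357 225/16714 3 -7 S
2 120/229 24/89 -13428/20381 2592/20381 3 -6 E
3 20/51 20/39 -430/663 -40/663 2 -6 N
4 24/113 120/337 -14868/38081 -2736/38081 2 -7 W
final 3 -7 S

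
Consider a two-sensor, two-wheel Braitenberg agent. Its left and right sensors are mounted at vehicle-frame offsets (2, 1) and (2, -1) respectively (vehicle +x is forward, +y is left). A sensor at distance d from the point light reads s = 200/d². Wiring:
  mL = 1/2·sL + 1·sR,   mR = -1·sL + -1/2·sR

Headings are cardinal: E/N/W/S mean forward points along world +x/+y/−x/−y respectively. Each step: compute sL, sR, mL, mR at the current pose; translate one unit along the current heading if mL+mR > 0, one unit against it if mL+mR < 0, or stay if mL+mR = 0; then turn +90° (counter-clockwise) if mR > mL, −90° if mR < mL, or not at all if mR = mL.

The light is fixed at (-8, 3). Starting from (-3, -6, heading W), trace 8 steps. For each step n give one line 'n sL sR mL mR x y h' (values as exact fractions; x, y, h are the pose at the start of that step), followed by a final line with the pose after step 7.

0 200/109 200/73 29100/7957 -25500/7957 -3 -6 W
1 100/29 100/37 4750/1073 -5150/1073 -4 -6 N
2 200/117 200/157 39100/18369 -43100/18369 -4 -7 E
3 5/4 50/37 585/296 -285/148 -5 -7 S
4 40/29 200/101 7820/2929 -6940/2929 -5 -8 W
5 100/41 20/9 1270/369 -1310/369 -6 -8 N
6 200/137 40/37 9180/5069 -10140/5069 -6 -9 E
7 1 50/49 149/98 -74/49 -7 -9 S
final -7 -10 W

n=0: pose=(-3,-6,W); sL=200/109, sR=200/73; mL=29100/7957, mR=-25500/7957; mL+mR=3600/7957 → advance +1; mR−mL=-54600/7957 → turn -1·90°
n=1: pose=(-4,-6,N); sL=100/29, sR=100/37; mL=4750/1073, mR=-5150/1073; mL+mR=-400/1073 → advance -1; mR−mL=-9900/1073 → turn -1·90°
n=2: pose=(-4,-7,E); sL=200/117, sR=200/157; mL=39100/18369, mR=-43100/18369; mL+mR=-4000/18369 → advance -1; mR−mL=-27400/6123 → turn -1·90°
n=3: pose=(-5,-7,S); sL=5/4, sR=50/37; mL=585/296, mR=-285/148; mL+mR=15/296 → advance +1; mR−mL=-1155/296 → turn -1·90°
n=4: pose=(-5,-8,W); sL=40/29, sR=200/101; mL=7820/2929, mR=-6940/2929; mL+mR=880/2929 → advance +1; mR−mL=-14760/2929 → turn -1·90°
n=5: pose=(-6,-8,N); sL=100/41, sR=20/9; mL=1270/369, mR=-1310/369; mL+mR=-40/369 → advance -1; mR−mL=-860/123 → turn -1·90°
n=6: pose=(-6,-9,E); sL=200/137, sR=40/37; mL=9180/5069, mR=-10140/5069; mL+mR=-960/5069 → advance -1; mR−mL=-19320/5069 → turn -1·90°
n=7: pose=(-7,-9,S); sL=1, sR=50/49; mL=149/98, mR=-74/49; mL+mR=1/98 → advance +1; mR−mL=-297/98 → turn -1·90°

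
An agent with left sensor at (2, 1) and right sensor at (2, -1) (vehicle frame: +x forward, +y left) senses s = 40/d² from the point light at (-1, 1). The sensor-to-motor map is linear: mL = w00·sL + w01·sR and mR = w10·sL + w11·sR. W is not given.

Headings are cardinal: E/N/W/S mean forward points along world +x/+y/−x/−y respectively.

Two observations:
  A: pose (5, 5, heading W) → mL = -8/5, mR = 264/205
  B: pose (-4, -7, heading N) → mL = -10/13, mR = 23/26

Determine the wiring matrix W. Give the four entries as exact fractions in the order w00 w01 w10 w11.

-1 0 1/2 1/2

obs A: pose=(5,5,W) → sL=8/5, sR=40/41, mL=-8/5, mR=264/205
obs B: pose=(-4,-7,N) → sL=10/13, sR=1, mL=-10/13, mR=23/26
sensor matrix S = [[8/5, 40/41], [10/13, 1]]; det S = 2264/2665
solve [mL_A; mL_B] = S·[w00; w01] and [mR_A; mR_B] = S·[w10; w11]:
  w00 = -1, w01 = 0, w10 = 1/2, w11 = 1/2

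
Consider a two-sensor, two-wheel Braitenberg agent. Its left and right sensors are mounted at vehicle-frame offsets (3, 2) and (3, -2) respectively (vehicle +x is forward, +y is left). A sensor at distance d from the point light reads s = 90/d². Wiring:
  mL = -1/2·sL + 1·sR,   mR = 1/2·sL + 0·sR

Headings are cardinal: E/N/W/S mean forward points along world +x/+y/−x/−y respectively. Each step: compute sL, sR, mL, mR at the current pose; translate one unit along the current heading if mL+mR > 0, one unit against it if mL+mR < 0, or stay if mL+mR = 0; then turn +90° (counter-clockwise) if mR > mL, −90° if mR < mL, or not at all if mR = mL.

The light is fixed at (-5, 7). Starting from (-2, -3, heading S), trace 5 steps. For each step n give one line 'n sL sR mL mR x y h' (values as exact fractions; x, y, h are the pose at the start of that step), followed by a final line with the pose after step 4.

n=0: pose=(-2,-3,S); sL=45/97, sR=9/17; mL=981/3298, mR=45/194; mL+mR=9/17 → advance +1; mR−mL=-108/1649 → turn -1·90°
n=1: pose=(-2,-4,W); sL=90/169, sR=10/9; mL=1285/1521, mR=45/169; mL+mR=10/9 → advance +1; mR−mL=-880/1521 → turn -1·90°
n=2: pose=(-3,-4,N); sL=45/32, sR=9/8; mL=27/64, mR=45/64; mL+mR=9/8 → advance +1; mR−mL=9/32 → turn +1·90°
n=3: pose=(-3,-3,W); sL=18/29, sR=18/13; mL=405/377, mR=9/29; mL+mR=18/13 → advance +1; mR−mL=-288/377 → turn -1·90°
n=4: pose=(-4,-3,N); sL=9/5, sR=45/29; mL=189/290, mR=9/10; mL+mR=45/29 → advance +1; mR−mL=36/145 → turn +1·90°

0 45/97 9/17 981/3298 45/194 -2 -3 S
1 90/169 10/9 1285/1521 45/169 -2 -4 W
2 45/32 9/8 27/64 45/64 -3 -4 N
3 18/29 18/13 405/377 9/29 -3 -3 W
4 9/5 45/29 189/290 9/10 -4 -3 N
final -4 -2 W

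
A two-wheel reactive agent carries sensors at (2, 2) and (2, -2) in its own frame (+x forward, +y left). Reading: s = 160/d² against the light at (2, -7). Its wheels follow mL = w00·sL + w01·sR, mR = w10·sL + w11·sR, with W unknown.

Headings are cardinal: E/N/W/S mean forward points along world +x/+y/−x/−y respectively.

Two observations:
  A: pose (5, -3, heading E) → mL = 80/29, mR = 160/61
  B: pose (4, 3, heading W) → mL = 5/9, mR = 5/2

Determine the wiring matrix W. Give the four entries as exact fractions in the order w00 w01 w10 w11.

obs A: pose=(5,-3,E) → sL=160/61, sR=160/29, mL=80/29, mR=160/61
obs B: pose=(4,3,W) → sL=5/2, sR=10/9, mL=5/9, mR=5/2
sensor matrix S = [[160/61, 160/29], [5/2, 10/9]]; det S = -173200/15921
solve [mL_A; mL_B] = S·[w00; w01] and [mR_A; mR_B] = S·[w10; w11]:
  w00 = 0, w01 = 1/2, w10 = 1, w11 = 0

0 1/2 1 0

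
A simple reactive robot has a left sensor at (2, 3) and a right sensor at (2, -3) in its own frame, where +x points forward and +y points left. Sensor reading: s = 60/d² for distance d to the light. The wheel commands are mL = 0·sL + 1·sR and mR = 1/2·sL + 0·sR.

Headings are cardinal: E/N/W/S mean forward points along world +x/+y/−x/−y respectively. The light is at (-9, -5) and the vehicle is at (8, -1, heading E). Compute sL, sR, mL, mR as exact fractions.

left sensor world pos  = (10, 2); dL² = 410
right sensor world pos = (10, -4); dR² = 362
sL = 60/410 = 6/41
sR = 60/362 = 30/181
mL = 0·sL + 1·sR = 30/181
mR = 1/2·sL + 0·sR = 3/41

6/41 30/181 30/181 3/41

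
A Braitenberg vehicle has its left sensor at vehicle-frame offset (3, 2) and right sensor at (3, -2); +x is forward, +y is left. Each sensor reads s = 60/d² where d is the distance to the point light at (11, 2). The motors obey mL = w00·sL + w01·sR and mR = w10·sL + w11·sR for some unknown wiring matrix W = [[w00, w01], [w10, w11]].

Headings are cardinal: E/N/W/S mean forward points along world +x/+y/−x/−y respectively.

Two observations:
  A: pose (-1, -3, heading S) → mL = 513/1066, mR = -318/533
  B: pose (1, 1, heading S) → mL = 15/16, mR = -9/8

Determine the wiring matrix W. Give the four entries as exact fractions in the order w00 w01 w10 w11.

obs A: pose=(-1,-3,S) → sL=15/41, sR=3/13, mL=513/1066, mR=-318/533
obs B: pose=(1,1,S) → sL=3/4, sR=3/8, mL=15/16, mR=-9/8
sensor matrix S = [[15/41, 3/13], [3/4, 3/8]]; det S = -153/4264
solve [mL_A; mL_B] = S·[w00; w01] and [mR_A; mR_B] = S·[w10; w11]:
  w00 = 1, w01 = 1/2, w10 = -1, w11 = -1

1 1/2 -1 -1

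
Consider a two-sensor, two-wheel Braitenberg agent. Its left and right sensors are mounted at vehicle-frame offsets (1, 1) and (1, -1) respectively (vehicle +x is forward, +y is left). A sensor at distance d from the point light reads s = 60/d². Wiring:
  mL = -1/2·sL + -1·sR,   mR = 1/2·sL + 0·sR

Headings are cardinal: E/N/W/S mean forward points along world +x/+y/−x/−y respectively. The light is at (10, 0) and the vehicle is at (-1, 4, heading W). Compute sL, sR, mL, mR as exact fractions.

20/51 60/169 -4750/8619 10/51

left sensor world pos  = (-2, 3); dL² = 153
right sensor world pos = (-2, 5); dR² = 169
sL = 60/153 = 20/51
sR = 60/169 = 60/169
mL = -1/2·sL + -1·sR = -4750/8619
mR = 1/2·sL + 0·sR = 10/51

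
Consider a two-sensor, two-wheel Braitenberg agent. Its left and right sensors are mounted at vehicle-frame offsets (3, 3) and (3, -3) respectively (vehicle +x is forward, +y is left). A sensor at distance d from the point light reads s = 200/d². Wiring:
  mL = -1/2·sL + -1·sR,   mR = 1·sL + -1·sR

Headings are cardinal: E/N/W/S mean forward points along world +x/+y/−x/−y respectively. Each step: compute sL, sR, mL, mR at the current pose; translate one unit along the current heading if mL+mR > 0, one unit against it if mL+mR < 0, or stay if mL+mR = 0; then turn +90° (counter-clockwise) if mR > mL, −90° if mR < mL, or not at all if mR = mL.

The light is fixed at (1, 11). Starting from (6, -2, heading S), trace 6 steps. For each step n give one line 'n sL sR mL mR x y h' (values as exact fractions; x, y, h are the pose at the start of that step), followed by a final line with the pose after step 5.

n=0: pose=(6,-2,S); sL=5/8, sR=10/13; mL=-225/208, mR=-15/104; mL+mR=-255/208 → advance -1; mR−mL=15/16 → turn +1·90°
n=1: pose=(6,-1,E); sL=40/29, sR=200/289; mL=-11580/8381, mR=5760/8381; mL+mR=-5820/8381 → advance -1; mR−mL=60/29 → turn +1·90°
n=2: pose=(5,-1,N); sL=100/41, sR=20/13; mL=-1470/533, mR=480/533; mL+mR=-990/533 → advance -1; mR−mL=150/41 → turn +1·90°
n=3: pose=(5,-2,W); sL=200/257, sR=200/101; mL=-61500/25957, mR=-31200/25957; mL+mR=-92700/25957 → advance -1; mR−mL=300/257 → turn +1·90°
n=4: pose=(6,-2,S); sL=5/8, sR=10/13; mL=-225/208, mR=-15/104; mL+mR=-255/208 → advance -1; mR−mL=15/16 → turn +1·90°
n=5: pose=(6,-1,E); sL=40/29, sR=200/289; mL=-11580/8381, mR=5760/8381; mL+mR=-5820/8381 → advance -1; mR−mL=60/29 → turn +1·90°

0 5/8 10/13 -225/208 -15/104 6 -2 S
1 40/29 200/289 -11580/8381 5760/8381 6 -1 E
2 100/41 20/13 -1470/533 480/533 5 -1 N
3 200/257 200/101 -61500/25957 -31200/25957 5 -2 W
4 5/8 10/13 -225/208 -15/104 6 -2 S
5 40/29 200/289 -11580/8381 5760/8381 6 -1 E
final 5 -1 N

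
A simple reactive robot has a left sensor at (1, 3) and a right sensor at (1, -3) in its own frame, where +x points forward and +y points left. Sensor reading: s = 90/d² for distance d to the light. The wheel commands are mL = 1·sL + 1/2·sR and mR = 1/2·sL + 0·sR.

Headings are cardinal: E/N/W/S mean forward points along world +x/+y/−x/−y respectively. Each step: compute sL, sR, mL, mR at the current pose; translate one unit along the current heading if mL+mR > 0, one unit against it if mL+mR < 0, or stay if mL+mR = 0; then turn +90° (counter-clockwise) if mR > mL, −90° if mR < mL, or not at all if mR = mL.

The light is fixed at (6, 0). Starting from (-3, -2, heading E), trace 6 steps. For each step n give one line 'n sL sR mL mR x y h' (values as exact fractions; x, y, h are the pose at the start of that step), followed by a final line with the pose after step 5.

n=0: pose=(-3,-2,E); sL=18/13, sR=90/89; mL=2187/1157, mR=9/13; mL+mR=2988/1157 → advance +1; mR−mL=-1386/1157 → turn -1·90°
n=1: pose=(-2,-2,S); sL=45/17, sR=9/13; mL=1323/442, mR=45/34; mL+mR=954/221 → advance +1; mR−mL=-369/221 → turn -1·90°
n=2: pose=(-2,-3,W); sL=10/13, sR=10/9; mL=155/117, mR=5/13; mL+mR=200/117 → advance +1; mR−mL=-110/117 → turn -1·90°
n=3: pose=(-3,-3,N); sL=45/74, sR=9/4; mL=513/296, mR=45/148; mL+mR=603/296 → advance +1; mR−mL=-423/296 → turn -1·90°
n=4: pose=(-3,-2,E); sL=18/13, sR=90/89; mL=2187/1157, mR=9/13; mL+mR=2988/1157 → advance +1; mR−mL=-1386/1157 → turn -1·90°
n=5: pose=(-2,-2,S); sL=45/17, sR=9/13; mL=1323/442, mR=45/34; mL+mR=954/221 → advance +1; mR−mL=-369/221 → turn -1·90°

0 18/13 90/89 2187/1157 9/13 -3 -2 E
1 45/17 9/13 1323/442 45/34 -2 -2 S
2 10/13 10/9 155/117 5/13 -2 -3 W
3 45/74 9/4 513/296 45/148 -3 -3 N
4 18/13 90/89 2187/1157 9/13 -3 -2 E
5 45/17 9/13 1323/442 45/34 -2 -2 S
final -2 -3 W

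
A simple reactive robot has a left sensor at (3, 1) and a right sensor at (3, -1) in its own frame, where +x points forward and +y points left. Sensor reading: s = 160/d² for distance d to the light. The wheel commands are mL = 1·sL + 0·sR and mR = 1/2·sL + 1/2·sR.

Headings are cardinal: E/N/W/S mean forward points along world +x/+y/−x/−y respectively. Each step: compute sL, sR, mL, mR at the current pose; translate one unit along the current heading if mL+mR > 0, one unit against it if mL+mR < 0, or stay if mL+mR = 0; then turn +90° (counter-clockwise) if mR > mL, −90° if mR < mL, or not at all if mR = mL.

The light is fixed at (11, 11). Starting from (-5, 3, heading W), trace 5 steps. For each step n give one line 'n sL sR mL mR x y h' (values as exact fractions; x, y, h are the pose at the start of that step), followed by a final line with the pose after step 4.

n=0: pose=(-5,3,W); sL=80/221, sR=16/41; mL=80/221, mR=3408/9061; mL+mR=6688/9061 → advance +1; mR−mL=128/9061 → turn +1·90°
n=1: pose=(-6,3,S); sL=160/377, sR=32/89; mL=160/377, mR=13152/33553; mL+mR=27392/33553 → advance +1; mR−mL=-1088/33553 → turn -1·90°
n=2: pose=(-6,2,W); sL=8/25, sR=10/29; mL=8/25, mR=241/725; mL+mR=473/725 → advance +1; mR−mL=9/725 → turn +1·90°
n=3: pose=(-7,2,S); sL=160/433, sR=32/101; mL=160/433, mR=15008/43733; mL+mR=31168/43733 → advance +1; mR−mL=-1152/43733 → turn -1·90°
n=4: pose=(-7,1,W); sL=80/281, sR=80/261; mL=80/281, mR=21680/73341; mL+mR=42560/73341 → advance +1; mR−mL=800/73341 → turn +1·90°

0 80/221 16/41 80/221 3408/9061 -5 3 W
1 160/377 32/89 160/377 13152/33553 -6 3 S
2 8/25 10/29 8/25 241/725 -6 2 W
3 160/433 32/101 160/433 15008/43733 -7 2 S
4 80/281 80/261 80/281 21680/73341 -7 1 W
final -8 1 S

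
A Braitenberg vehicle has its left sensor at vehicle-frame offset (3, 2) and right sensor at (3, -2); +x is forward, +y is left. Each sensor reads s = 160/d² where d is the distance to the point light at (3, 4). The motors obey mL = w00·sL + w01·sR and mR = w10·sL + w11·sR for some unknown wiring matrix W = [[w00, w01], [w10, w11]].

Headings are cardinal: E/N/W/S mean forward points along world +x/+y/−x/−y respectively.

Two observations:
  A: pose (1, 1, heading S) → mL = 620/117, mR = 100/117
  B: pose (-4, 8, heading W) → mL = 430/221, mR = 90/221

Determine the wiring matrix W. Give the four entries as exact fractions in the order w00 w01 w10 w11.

1/2 1 -1/2 1

obs A: pose=(1,1,S) → sL=40/9, sR=40/13, mL=620/117, mR=100/117
obs B: pose=(-4,8,W) → sL=20/13, sR=20/17, mL=430/221, mR=90/221
sensor matrix S = [[40/9, 40/13], [20/13, 20/17]]; det S = 12800/25857
solve [mL_A; mL_B] = S·[w00; w01] and [mR_A; mR_B] = S·[w10; w11]:
  w00 = 1/2, w01 = 1, w10 = -1/2, w11 = 1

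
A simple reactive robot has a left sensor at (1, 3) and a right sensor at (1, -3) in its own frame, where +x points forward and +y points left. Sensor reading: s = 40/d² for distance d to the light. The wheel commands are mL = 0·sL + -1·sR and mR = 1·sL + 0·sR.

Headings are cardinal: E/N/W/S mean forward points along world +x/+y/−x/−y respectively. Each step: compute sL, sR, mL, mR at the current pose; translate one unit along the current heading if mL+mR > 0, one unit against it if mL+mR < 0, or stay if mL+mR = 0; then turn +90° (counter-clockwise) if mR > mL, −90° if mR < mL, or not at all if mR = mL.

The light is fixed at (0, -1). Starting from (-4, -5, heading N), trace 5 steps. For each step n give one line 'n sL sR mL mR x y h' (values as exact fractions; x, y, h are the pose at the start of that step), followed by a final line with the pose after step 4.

0 20/29 4 -4 20/29 -4 -5 N
1 40/89 40/29 -40/29 40/89 -4 -6 W
2 10/9 5/9 -5/9 10/9 -3 -6 S
3 40/13 8/17 -8/17 40/13 -3 -7 E
4 4/5 20/13 -20/13 4/5 -2 -7 N
final -2 -8 W

n=0: pose=(-4,-5,N); sL=20/29, sR=4; mL=-4, mR=20/29; mL+mR=-96/29 → advance -1; mR−mL=136/29 → turn +1·90°
n=1: pose=(-4,-6,W); sL=40/89, sR=40/29; mL=-40/29, mR=40/89; mL+mR=-2400/2581 → advance -1; mR−mL=4720/2581 → turn +1·90°
n=2: pose=(-3,-6,S); sL=10/9, sR=5/9; mL=-5/9, mR=10/9; mL+mR=5/9 → advance +1; mR−mL=5/3 → turn +1·90°
n=3: pose=(-3,-7,E); sL=40/13, sR=8/17; mL=-8/17, mR=40/13; mL+mR=576/221 → advance +1; mR−mL=784/221 → turn +1·90°
n=4: pose=(-2,-7,N); sL=4/5, sR=20/13; mL=-20/13, mR=4/5; mL+mR=-48/65 → advance -1; mR−mL=152/65 → turn +1·90°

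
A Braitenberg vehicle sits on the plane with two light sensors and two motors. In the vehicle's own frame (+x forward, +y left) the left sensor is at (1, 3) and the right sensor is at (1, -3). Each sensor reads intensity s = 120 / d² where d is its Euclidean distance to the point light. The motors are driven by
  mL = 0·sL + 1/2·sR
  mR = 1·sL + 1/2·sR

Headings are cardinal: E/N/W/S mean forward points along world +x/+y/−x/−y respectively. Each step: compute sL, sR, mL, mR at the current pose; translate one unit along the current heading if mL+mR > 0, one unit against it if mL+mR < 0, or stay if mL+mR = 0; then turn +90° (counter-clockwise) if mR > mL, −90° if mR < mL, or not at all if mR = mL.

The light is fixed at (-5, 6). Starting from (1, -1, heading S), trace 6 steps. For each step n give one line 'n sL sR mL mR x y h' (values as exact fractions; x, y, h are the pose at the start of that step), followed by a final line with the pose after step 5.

0 24/29 120/73 60/73 3492/2117 1 -1 S
1 60/37 12/17 6/17 1242/629 1 -2 E
2 24/13 120/149 60/149 4356/1937 2 -2 N
3 15/17 30/13 15/13 450/221 2 -1 W
4 24/29 120/73 60/73 3492/2117 1 -1 S
5 60/37 12/17 6/17 1242/629 1 -2 E
final 2 -2 N

n=0: pose=(1,-1,S); sL=24/29, sR=120/73; mL=60/73, mR=3492/2117; mL+mR=5232/2117 → advance +1; mR−mL=24/29 → turn +1·90°
n=1: pose=(1,-2,E); sL=60/37, sR=12/17; mL=6/17, mR=1242/629; mL+mR=1464/629 → advance +1; mR−mL=60/37 → turn +1·90°
n=2: pose=(2,-2,N); sL=24/13, sR=120/149; mL=60/149, mR=4356/1937; mL+mR=5136/1937 → advance +1; mR−mL=24/13 → turn +1·90°
n=3: pose=(2,-1,W); sL=15/17, sR=30/13; mL=15/13, mR=450/221; mL+mR=705/221 → advance +1; mR−mL=15/17 → turn +1·90°
n=4: pose=(1,-1,S); sL=24/29, sR=120/73; mL=60/73, mR=3492/2117; mL+mR=5232/2117 → advance +1; mR−mL=24/29 → turn +1·90°
n=5: pose=(1,-2,E); sL=60/37, sR=12/17; mL=6/17, mR=1242/629; mL+mR=1464/629 → advance +1; mR−mL=60/37 → turn +1·90°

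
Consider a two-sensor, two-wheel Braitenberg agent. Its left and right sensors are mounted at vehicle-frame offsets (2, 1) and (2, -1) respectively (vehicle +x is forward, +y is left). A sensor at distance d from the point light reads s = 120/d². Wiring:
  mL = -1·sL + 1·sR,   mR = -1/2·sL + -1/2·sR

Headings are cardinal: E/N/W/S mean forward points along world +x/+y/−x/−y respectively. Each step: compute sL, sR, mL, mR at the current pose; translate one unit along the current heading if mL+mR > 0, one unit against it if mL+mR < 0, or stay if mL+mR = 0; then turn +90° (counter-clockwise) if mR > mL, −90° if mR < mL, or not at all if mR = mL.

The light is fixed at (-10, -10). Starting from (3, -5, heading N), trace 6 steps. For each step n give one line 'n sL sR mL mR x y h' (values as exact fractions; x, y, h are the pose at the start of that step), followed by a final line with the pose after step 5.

n=0: pose=(3,-5,N); sL=120/193, sR=24/49; mL=-1248/9457, mR=-5256/9457; mL+mR=-6504/9457 → advance -1; mR−mL=-4008/9457 → turn -1·90°
n=1: pose=(3,-6,E); sL=12/25, sR=20/39; mL=32/975, mR=-484/975; mL+mR=-452/975 → advance -1; mR−mL=-172/325 → turn -1·90°
n=2: pose=(2,-6,S); sL=120/173, sR=24/25; mL=1152/4325, mR=-3576/4325; mL+mR=-2424/4325 → advance -1; mR−mL=-4728/4325 → turn -1·90°
n=3: pose=(2,-5,W); sL=30/29, sR=15/17; mL=-75/493, mR=-945/986; mL+mR=-1095/986 → advance -1; mR−mL=-795/986 → turn -1·90°
n=4: pose=(3,-5,N); sL=120/193, sR=24/49; mL=-1248/9457, mR=-5256/9457; mL+mR=-6504/9457 → advance -1; mR−mL=-4008/9457 → turn -1·90°
n=5: pose=(3,-6,E); sL=12/25, sR=20/39; mL=32/975, mR=-484/975; mL+mR=-452/975 → advance -1; mR−mL=-172/325 → turn -1·90°

0 120/193 24/49 -1248/9457 -5256/9457 3 -5 N
1 12/25 20/39 32/975 -484/975 3 -6 E
2 120/173 24/25 1152/4325 -3576/4325 2 -6 S
3 30/29 15/17 -75/493 -945/986 2 -5 W
4 120/193 24/49 -1248/9457 -5256/9457 3 -5 N
5 12/25 20/39 32/975 -484/975 3 -6 E
final 2 -6 S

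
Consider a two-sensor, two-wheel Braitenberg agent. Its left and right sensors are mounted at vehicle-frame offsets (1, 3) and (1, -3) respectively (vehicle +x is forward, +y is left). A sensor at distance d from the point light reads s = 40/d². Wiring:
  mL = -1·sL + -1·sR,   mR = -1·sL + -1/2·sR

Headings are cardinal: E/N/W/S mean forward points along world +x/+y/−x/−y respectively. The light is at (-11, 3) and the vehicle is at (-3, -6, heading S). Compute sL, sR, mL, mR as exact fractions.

left sensor world pos  = (0, -7); dL² = 221
right sensor world pos = (-6, -7); dR² = 125
sL = 40/221 = 40/221
sR = 40/125 = 8/25
mL = -1·sL + -1·sR = -2768/5525
mR = -1·sL + -1/2·sR = -1884/5525

40/221 8/25 -2768/5525 -1884/5525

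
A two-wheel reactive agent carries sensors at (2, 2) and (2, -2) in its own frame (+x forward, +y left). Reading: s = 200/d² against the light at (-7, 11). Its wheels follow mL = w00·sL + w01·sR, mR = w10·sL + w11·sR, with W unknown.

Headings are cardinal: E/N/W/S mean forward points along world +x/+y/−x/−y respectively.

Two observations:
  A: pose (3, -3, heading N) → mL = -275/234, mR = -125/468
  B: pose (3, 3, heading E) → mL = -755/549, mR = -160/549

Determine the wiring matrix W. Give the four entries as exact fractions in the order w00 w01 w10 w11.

obs A: pose=(3,-3,N) → sL=25/26, sR=25/36, mL=-275/234, mR=-125/468
obs B: pose=(3,3,E) → sL=10/9, sR=50/61, mL=-755/549, mR=-160/549
sensor matrix S = [[25/26, 25/36], [10/9, 50/61]]; det S = 2125/128466
solve [mL_A; mL_B] = S·[w00; w01] and [mR_A; mR_B] = S·[w10; w11]:
  w00 = -1/2, w01 = -1, w10 = -1, w11 = 1

-1/2 -1 -1 1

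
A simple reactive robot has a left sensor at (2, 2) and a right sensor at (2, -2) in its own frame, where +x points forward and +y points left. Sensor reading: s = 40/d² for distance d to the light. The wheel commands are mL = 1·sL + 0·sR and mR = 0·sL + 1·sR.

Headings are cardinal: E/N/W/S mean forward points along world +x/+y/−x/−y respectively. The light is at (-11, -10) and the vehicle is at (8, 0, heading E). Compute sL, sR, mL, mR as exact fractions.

left sensor world pos  = (10, 2); dL² = 585
right sensor world pos = (10, -2); dR² = 505
sL = 40/585 = 8/117
sR = 40/505 = 8/101
mL = 1·sL + 0·sR = 8/117
mR = 0·sL + 1·sR = 8/101

8/117 8/101 8/117 8/101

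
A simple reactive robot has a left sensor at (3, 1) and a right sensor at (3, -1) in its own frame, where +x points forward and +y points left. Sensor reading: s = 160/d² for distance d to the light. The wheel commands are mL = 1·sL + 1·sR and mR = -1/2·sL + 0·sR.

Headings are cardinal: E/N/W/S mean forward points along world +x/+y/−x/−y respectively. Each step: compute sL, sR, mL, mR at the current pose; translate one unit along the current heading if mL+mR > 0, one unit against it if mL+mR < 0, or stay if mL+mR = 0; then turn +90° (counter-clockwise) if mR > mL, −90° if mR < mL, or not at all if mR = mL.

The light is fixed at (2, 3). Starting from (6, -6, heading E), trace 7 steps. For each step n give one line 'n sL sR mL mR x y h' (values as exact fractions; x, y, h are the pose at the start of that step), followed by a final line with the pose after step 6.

n=0: pose=(6,-6,E); sL=160/113, sR=160/149; mL=41920/16837, mR=-80/113; mL+mR=30000/16837 → advance +1; mR−mL=-53840/16837 → turn -1·90°
n=1: pose=(7,-6,S); sL=8/9, sR=1; mL=17/9, mR=-4/9; mL+mR=13/9 → advance +1; mR−mL=-7/3 → turn -1·90°
n=2: pose=(7,-7,W); sL=32/25, sR=32/17; mL=1344/425, mR=-16/25; mL+mR=1072/425 → advance +1; mR−mL=-1616/425 → turn -1·90°
n=3: pose=(6,-7,N); sL=80/29, sR=80/37; mL=5280/1073, mR=-40/29; mL+mR=3800/1073 → advance +1; mR−mL=-6760/1073 → turn -1·90°
n=4: pose=(6,-6,E); sL=160/113, sR=160/149; mL=41920/16837, mR=-80/113; mL+mR=30000/16837 → advance +1; mR−mL=-53840/16837 → turn -1·90°
n=5: pose=(7,-6,S); sL=8/9, sR=1; mL=17/9, mR=-4/9; mL+mR=13/9 → advance +1; mR−mL=-7/3 → turn -1·90°
n=6: pose=(7,-7,W); sL=32/25, sR=32/17; mL=1344/425, mR=-16/25; mL+mR=1072/425 → advance +1; mR−mL=-1616/425 → turn -1·90°

0 160/113 160/149 41920/16837 -80/113 6 -6 E
1 8/9 1 17/9 -4/9 7 -6 S
2 32/25 32/17 1344/425 -16/25 7 -7 W
3 80/29 80/37 5280/1073 -40/29 6 -7 N
4 160/113 160/149 41920/16837 -80/113 6 -6 E
5 8/9 1 17/9 -4/9 7 -6 S
6 32/25 32/17 1344/425 -16/25 7 -7 W
final 6 -7 N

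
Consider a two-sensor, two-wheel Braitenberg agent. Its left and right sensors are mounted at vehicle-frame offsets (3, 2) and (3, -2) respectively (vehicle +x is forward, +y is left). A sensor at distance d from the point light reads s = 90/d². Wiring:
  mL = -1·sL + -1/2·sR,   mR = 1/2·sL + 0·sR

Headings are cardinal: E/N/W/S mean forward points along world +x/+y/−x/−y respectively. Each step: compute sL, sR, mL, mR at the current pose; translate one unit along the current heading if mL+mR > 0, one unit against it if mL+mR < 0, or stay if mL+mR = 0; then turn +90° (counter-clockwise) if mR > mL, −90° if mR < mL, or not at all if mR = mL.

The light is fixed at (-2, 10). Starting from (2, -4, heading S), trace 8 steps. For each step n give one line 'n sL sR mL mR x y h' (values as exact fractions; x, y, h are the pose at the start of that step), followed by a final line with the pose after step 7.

n=0: pose=(2,-4,S); sL=18/65, sR=90/293; mL=-8199/19045, mR=9/65; mL+mR=-5562/19045 → advance -1; mR−mL=10836/19045 → turn +1·90°
n=1: pose=(2,-3,E); sL=9/17, sR=45/137; mL=-3231/4658, mR=9/34; mL+mR=-999/2329 → advance -1; mR−mL=2232/2329 → turn +1·90°
n=2: pose=(1,-3,N); sL=90/101, sR=18/25; mL=-3159/2525, mR=45/101; mL+mR=-2034/2525 → advance -1; mR−mL=4284/2525 → turn +1·90°
n=3: pose=(1,-4,W); sL=45/128, sR=5/8; mL=-85/128, mR=45/256; mL+mR=-125/256 → advance -1; mR−mL=215/256 → turn +1·90°
n=4: pose=(2,-4,S); sL=18/65, sR=90/293; mL=-8199/19045, mR=9/65; mL+mR=-5562/19045 → advance -1; mR−mL=10836/19045 → turn +1·90°
n=5: pose=(2,-3,E); sL=9/17, sR=45/137; mL=-3231/4658, mR=9/34; mL+mR=-999/2329 → advance -1; mR−mL=2232/2329 → turn +1·90°
n=6: pose=(1,-3,N); sL=90/101, sR=18/25; mL=-3159/2525, mR=45/101; mL+mR=-2034/2525 → advance -1; mR−mL=4284/2525 → turn +1·90°
n=7: pose=(1,-4,W); sL=45/128, sR=5/8; mL=-85/128, mR=45/256; mL+mR=-125/256 → advance -1; mR−mL=215/256 → turn +1·90°

0 18/65 90/293 -8199/19045 9/65 2 -4 S
1 9/17 45/137 -3231/4658 9/34 2 -3 E
2 90/101 18/25 -3159/2525 45/101 1 -3 N
3 45/128 5/8 -85/128 45/256 1 -4 W
4 18/65 90/293 -8199/19045 9/65 2 -4 S
5 9/17 45/137 -3231/4658 9/34 2 -3 E
6 90/101 18/25 -3159/2525 45/101 1 -3 N
7 45/128 5/8 -85/128 45/256 1 -4 W
final 2 -4 S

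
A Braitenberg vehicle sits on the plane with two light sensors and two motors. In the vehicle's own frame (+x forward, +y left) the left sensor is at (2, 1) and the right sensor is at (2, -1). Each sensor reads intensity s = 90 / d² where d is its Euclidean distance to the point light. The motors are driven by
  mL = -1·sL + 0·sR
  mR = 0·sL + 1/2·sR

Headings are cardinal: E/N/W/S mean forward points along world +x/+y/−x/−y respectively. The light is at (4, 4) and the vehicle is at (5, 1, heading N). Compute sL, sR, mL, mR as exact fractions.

left sensor world pos  = (4, 3); dL² = 1
right sensor world pos = (6, 3); dR² = 5
sL = 90/1 = 90
sR = 90/5 = 18
mL = -1·sL + 0·sR = -90
mR = 0·sL + 1/2·sR = 9

90 18 -90 9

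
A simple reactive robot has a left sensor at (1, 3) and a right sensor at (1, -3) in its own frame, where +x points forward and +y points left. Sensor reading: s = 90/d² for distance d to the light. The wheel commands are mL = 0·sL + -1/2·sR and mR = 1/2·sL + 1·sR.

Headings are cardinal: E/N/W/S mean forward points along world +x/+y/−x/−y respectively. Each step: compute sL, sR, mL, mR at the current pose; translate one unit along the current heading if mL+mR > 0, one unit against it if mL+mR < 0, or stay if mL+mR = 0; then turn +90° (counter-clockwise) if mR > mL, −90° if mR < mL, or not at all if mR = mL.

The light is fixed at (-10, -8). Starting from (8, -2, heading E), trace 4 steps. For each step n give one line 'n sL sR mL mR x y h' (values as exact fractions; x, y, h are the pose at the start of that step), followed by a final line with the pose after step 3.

0 45/221 9/37 -9/74 5643/16354 8 -2 E
1 18/61 90/533 -45/533 10287/32513 9 -2 N
2 9/34 45/212 -45/424 621/1802 9 -1 W
3 10/53 10/29 -5/29 675/1537 8 -1 S
final 8 -2 E

n=0: pose=(8,-2,E); sL=45/221, sR=9/37; mL=-9/74, mR=5643/16354; mL+mR=1827/8177 → advance +1; mR−mL=3816/8177 → turn +1·90°
n=1: pose=(9,-2,N); sL=18/61, sR=90/533; mL=-45/533, mR=10287/32513; mL+mR=7542/32513 → advance +1; mR−mL=13032/32513 → turn +1·90°
n=2: pose=(9,-1,W); sL=9/34, sR=45/212; mL=-45/424, mR=621/1802; mL+mR=1719/7208 → advance +1; mR−mL=3249/7208 → turn +1·90°
n=3: pose=(8,-1,S); sL=10/53, sR=10/29; mL=-5/29, mR=675/1537; mL+mR=410/1537 → advance +1; mR−mL=940/1537 → turn +1·90°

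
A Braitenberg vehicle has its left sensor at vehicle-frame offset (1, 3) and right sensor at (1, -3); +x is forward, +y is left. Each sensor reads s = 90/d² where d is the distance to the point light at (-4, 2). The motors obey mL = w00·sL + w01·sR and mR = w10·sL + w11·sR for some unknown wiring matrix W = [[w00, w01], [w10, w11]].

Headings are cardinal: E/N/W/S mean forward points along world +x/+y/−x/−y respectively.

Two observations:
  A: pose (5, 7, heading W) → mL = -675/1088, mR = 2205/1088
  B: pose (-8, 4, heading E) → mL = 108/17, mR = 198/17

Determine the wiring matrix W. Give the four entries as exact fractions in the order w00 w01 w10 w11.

-1 1 1 1

obs A: pose=(5,7,W) → sL=45/34, sR=45/64, mL=-675/1088, mR=2205/1088
obs B: pose=(-8,4,E) → sL=45/17, sR=9, mL=108/17, mR=198/17
sensor matrix S = [[45/34, 45/64], [45/17, 9]]; det S = 10935/1088
solve [mL_A; mL_B] = S·[w00; w01] and [mR_A; mR_B] = S·[w10; w11]:
  w00 = -1, w01 = 1, w10 = 1, w11 = 1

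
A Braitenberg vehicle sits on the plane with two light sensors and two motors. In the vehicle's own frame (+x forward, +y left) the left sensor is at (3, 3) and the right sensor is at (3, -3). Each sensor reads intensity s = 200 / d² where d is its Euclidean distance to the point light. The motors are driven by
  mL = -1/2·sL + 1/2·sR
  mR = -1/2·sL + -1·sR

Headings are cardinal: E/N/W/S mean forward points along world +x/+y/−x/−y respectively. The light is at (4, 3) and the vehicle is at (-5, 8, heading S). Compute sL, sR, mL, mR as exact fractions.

5 50/37 -135/74 -285/74

left sensor world pos  = (-2, 5); dL² = 40
right sensor world pos = (-8, 5); dR² = 148
sL = 200/40 = 5
sR = 200/148 = 50/37
mL = -1/2·sL + 1/2·sR = -135/74
mR = -1/2·sL + -1·sR = -285/74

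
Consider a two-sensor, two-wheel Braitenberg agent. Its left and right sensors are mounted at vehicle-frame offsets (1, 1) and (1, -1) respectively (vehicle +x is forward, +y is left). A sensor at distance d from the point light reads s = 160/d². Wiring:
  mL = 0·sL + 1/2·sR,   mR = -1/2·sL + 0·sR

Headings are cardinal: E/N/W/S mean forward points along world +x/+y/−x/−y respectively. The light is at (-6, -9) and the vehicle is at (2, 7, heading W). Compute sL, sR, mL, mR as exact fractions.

80/137 80/169 40/169 -40/137

left sensor world pos  = (1, 6); dL² = 274
right sensor world pos = (1, 8); dR² = 338
sL = 160/274 = 80/137
sR = 160/338 = 80/169
mL = 0·sL + 1/2·sR = 40/169
mR = -1/2·sL + 0·sR = -40/137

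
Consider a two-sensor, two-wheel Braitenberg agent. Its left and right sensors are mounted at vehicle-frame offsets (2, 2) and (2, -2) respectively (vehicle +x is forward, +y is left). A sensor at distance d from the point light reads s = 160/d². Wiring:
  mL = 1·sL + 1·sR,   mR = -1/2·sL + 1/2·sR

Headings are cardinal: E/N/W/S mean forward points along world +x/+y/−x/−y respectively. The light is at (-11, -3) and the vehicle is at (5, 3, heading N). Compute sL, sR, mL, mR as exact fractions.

8/13 40/97 1296/1261 -128/1261

left sensor world pos  = (3, 5); dL² = 260
right sensor world pos = (7, 5); dR² = 388
sL = 160/260 = 8/13
sR = 160/388 = 40/97
mL = 1·sL + 1·sR = 1296/1261
mR = -1/2·sL + 1/2·sR = -128/1261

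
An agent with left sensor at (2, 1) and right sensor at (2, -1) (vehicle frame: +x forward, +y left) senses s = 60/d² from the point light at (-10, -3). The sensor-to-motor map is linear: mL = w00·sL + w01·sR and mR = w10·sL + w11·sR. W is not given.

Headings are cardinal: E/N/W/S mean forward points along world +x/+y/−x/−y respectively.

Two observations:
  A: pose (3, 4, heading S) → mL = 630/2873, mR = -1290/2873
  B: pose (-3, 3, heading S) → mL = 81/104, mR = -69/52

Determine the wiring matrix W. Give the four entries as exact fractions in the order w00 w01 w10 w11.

-1/2 1 -1 -1/2

obs A: pose=(3,4,S) → sL=60/221, sR=60/169, mL=630/2873, mR=-1290/2873
obs B: pose=(-3,3,S) → sL=3/4, sR=15/13, mL=81/104, mR=-69/52
sensor matrix S = [[60/221, 60/169], [3/4, 15/13]]; det S = 135/2873
solve [mL_A; mL_B] = S·[w00; w01] and [mR_A; mR_B] = S·[w10; w11]:
  w00 = -1/2, w01 = 1, w10 = -1, w11 = -1/2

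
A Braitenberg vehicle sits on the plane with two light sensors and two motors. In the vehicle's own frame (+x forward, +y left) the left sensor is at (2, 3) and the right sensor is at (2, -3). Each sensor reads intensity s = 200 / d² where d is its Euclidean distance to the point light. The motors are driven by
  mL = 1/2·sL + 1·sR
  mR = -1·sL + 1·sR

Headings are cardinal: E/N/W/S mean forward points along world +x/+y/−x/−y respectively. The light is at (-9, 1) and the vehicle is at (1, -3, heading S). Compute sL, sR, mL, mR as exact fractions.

left sensor world pos  = (4, -5); dL² = 205
right sensor world pos = (-2, -5); dR² = 85
sL = 200/205 = 40/41
sR = 200/85 = 40/17
mL = 1/2·sL + 1·sR = 1980/697
mR = -1·sL + 1·sR = 960/697

40/41 40/17 1980/697 960/697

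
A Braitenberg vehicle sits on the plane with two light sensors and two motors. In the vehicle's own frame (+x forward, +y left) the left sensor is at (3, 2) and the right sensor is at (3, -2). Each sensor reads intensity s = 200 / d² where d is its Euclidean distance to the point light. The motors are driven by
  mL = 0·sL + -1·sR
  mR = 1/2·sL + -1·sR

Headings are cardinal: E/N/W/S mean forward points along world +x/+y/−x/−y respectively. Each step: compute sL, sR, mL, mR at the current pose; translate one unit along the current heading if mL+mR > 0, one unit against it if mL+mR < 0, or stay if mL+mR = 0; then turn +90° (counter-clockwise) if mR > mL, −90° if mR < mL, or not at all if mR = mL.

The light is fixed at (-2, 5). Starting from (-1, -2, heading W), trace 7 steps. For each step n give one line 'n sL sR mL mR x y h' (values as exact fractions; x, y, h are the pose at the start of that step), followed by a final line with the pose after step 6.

0 40/17 200/29 -200/29 -2820/493 -1 -2 W
1 50/29 2 -2 -33/29 0 -2 S
2 200/41 200/89 -200/89 700/3649 0 -1 E
3 20 100/9 -100/9 -10/9 -1 -1 N
4 40/17 200/29 -200/29 -2820/493 -1 -2 W
5 50/29 2 -2 -33/29 0 -2 S
6 200/41 200/89 -200/89 700/3649 0 -1 E
final -1 -1 N

n=0: pose=(-1,-2,W); sL=40/17, sR=200/29; mL=-200/29, mR=-2820/493; mL+mR=-6220/493 → advance -1; mR−mL=20/17 → turn +1·90°
n=1: pose=(0,-2,S); sL=50/29, sR=2; mL=-2, mR=-33/29; mL+mR=-91/29 → advance -1; mR−mL=25/29 → turn +1·90°
n=2: pose=(0,-1,E); sL=200/41, sR=200/89; mL=-200/89, mR=700/3649; mL+mR=-7500/3649 → advance -1; mR−mL=100/41 → turn +1·90°
n=3: pose=(-1,-1,N); sL=20, sR=100/9; mL=-100/9, mR=-10/9; mL+mR=-110/9 → advance -1; mR−mL=10 → turn +1·90°
n=4: pose=(-1,-2,W); sL=40/17, sR=200/29; mL=-200/29, mR=-2820/493; mL+mR=-6220/493 → advance -1; mR−mL=20/17 → turn +1·90°
n=5: pose=(0,-2,S); sL=50/29, sR=2; mL=-2, mR=-33/29; mL+mR=-91/29 → advance -1; mR−mL=25/29 → turn +1·90°
n=6: pose=(0,-1,E); sL=200/41, sR=200/89; mL=-200/89, mR=700/3649; mL+mR=-7500/3649 → advance -1; mR−mL=100/41 → turn +1·90°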